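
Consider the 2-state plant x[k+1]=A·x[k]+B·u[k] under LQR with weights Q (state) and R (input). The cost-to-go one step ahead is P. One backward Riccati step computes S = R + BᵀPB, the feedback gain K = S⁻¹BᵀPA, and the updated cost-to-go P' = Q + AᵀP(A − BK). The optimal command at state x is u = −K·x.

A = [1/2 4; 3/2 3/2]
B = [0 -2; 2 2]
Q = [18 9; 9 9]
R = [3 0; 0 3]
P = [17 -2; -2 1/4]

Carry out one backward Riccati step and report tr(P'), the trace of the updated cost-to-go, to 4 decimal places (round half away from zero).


BᵀP = [-4.0000 0.5000; -38.0000 4.5000]
S = R + BᵀPB = [3 0; 0 3] + [1.0000 9.0000; 9.0000 85.0000] = [4.0000 9.0000; 9.0000 88.0000]
BᵀPA = [-1.2500 -15.2500; -12.2500 -145.2500]
K = S⁻¹·BᵀPA = [0.0009 -0.1282; -0.1393 -1.6375]
A−BK = [0.2214 0.7251; 1.7768 5.0314]
AᵀP(A−BK) = [0.1072 0.8434; 0.8434 8.7668]
P' = Q + AᵀP(A−BK) = [18.1072 9.8434; 9.8434 17.7668]
tr(P') = 35.8741

35.8741


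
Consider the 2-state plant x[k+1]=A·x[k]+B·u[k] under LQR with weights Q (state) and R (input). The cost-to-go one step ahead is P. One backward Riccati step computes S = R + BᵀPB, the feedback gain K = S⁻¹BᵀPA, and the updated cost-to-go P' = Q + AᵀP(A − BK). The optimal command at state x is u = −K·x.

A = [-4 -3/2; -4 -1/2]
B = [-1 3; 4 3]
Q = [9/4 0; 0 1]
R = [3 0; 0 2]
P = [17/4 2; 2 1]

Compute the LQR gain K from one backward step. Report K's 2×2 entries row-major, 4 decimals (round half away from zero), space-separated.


BᵀP = [3.7500 2.0000; 18.7500 9.0000]
S = R + BᵀPB = [3 0; 0 2] + [4.2500 17.2500; 17.2500 83.2500] = [7.2500 17.2500; 17.2500 85.2500]
BᵀPA = [-23.0000 -6.6250; -111.0000 -32.6250]
K = S⁻¹·BᵀPA = [-0.1435 -0.0062; -1.2730 -0.3814]
A−BK = [-0.3245 -0.3619; 0.3931 0.6693]
AᵀP(A−BK) = [3.3947 1.0172; 1.0172 0.3268]
P' = Q + AᵀP(A−BK) = [5.6447 1.0172; 1.0172 1.3268]
tr(P') = 6.9715

-0.1435 -0.0062 -1.2730 -0.3814


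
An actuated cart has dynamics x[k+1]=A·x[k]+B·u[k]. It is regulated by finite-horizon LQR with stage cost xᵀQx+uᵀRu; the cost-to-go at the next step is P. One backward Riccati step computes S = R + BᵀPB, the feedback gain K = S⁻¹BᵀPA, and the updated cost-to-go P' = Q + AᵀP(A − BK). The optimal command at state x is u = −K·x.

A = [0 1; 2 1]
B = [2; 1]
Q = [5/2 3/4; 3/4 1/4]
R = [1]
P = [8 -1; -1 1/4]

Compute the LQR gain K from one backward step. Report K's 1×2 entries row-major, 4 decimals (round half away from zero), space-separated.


BᵀP = [15.0000 -1.7500]
S = R + BᵀPB = [1] + [28.2500] = [29.2500]
BᵀPA = [-3.5000 13.2500]
K = S⁻¹·BᵀPA = [-0.1197 0.4530]
A−BK = [0.2393 0.0940; 2.1197 0.5470]
AᵀP(A−BK) = [0.5812 0.0855; 0.0855 0.2479]
P' = Q + AᵀP(A−BK) = [3.0812 0.8355; 0.8355 0.4979]
tr(P') = 3.5791

-0.1197 0.4530


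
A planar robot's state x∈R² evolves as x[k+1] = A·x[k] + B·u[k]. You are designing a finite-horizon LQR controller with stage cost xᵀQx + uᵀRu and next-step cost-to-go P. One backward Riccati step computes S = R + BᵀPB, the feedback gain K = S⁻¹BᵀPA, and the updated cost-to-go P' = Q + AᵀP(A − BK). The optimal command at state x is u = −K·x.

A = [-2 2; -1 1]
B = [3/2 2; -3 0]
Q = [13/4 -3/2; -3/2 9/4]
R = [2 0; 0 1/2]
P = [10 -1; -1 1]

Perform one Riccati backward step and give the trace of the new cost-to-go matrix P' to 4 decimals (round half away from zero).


7.2031

BᵀP = [18.0000 -4.5000; 20.0000 -2.0000]
S = R + BᵀPB = [2 0; 0 1/2] + [40.5000 36.0000; 36.0000 40.0000] = [42.5000 36.0000; 36.0000 40.5000]
BᵀPA = [-31.5000 31.5000; -38.0000 38.0000]
K = S⁻¹·BᵀPA = [0.2169 -0.2169; -1.1311 1.1311]
A−BK = [-0.0632 0.0632; -0.3492 0.3492]
AᵀP(A−BK) = [0.8516 -0.8516; -0.8516 0.8516]
P' = Q + AᵀP(A−BK) = [4.1016 -2.3516; -2.3516 3.1016]
tr(P') = 7.2031


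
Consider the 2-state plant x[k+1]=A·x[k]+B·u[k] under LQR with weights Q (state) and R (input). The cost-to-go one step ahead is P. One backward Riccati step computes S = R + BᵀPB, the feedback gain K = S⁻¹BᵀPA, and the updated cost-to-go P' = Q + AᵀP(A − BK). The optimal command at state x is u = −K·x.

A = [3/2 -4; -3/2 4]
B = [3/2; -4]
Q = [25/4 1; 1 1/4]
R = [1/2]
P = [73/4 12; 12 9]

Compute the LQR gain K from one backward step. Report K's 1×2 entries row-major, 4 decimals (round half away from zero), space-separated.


-0.0947 0.2526

BᵀP = [-20.6250 -18.0000]
S = R + BᵀPB = [1/2] + [41.0625] = [41.5625]
BᵀPA = [-3.9375 10.5000]
K = S⁻¹·BᵀPA = [-0.0947 0.2526]
A−BK = [1.6421 -4.3789; -1.8789 5.0105]
AᵀP(A−BK) = [6.9395 -18.5053; -18.5053 49.3474]
P' = Q + AᵀP(A−BK) = [13.1895 -17.5053; -17.5053 49.5974]
tr(P') = 62.7868


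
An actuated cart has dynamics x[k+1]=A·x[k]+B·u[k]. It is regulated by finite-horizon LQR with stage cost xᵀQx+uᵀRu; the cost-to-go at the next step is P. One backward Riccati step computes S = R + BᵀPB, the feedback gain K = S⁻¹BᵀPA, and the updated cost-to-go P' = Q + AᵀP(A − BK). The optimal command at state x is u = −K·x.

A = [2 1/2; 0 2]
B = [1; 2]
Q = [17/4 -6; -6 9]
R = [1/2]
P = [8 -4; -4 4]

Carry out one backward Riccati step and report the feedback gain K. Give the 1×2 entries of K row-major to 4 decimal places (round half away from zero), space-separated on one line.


BᵀP = [0.0000 4.0000]
S = R + BᵀPB = [1/2] + [8.0000] = [8.5000]
BᵀPA = [0.0000 8.0000]
K = S⁻¹·BᵀPA = [0.0000 0.9412]
A−BK = [2.0000 -0.4412; 0.0000 0.1176]
AᵀP(A−BK) = [32.0000 -8.0000; -8.0000 2.4706]
P' = Q + AᵀP(A−BK) = [36.2500 -14.0000; -14.0000 11.4706]
tr(P') = 47.7206

0.0000 0.9412


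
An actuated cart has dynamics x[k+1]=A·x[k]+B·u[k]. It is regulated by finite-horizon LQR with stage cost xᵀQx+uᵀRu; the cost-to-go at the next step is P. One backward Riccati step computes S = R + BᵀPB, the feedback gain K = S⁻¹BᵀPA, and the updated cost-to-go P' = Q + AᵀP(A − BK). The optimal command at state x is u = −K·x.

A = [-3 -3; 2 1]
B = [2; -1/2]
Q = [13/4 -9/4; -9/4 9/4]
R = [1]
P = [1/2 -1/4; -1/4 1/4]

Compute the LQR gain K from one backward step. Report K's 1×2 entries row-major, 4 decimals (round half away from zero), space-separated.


-1.2982 -1.1228

BᵀP = [1.1250 -0.6250]
S = R + BᵀPB = [1] + [2.5625] = [3.5625]
BᵀPA = [-4.6250 -4.0000]
K = S⁻¹·BᵀPA = [-1.2982 -1.1228]
A−BK = [-0.4035 -0.7544; 1.3509 0.4386]
AᵀP(A−BK) = [2.4956 2.0570; 2.0570 1.7588]
P' = Q + AᵀP(A−BK) = [5.7456 -0.1930; -0.1930 4.0088]
tr(P') = 9.7544


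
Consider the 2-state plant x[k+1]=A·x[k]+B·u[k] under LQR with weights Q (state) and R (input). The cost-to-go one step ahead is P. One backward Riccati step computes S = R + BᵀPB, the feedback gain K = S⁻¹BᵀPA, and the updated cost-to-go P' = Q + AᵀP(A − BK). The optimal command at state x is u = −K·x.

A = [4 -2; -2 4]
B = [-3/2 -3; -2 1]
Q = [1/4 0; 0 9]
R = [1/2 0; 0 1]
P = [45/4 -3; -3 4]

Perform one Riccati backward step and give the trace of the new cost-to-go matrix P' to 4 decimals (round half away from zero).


BᵀP = [-10.8750 -3.5000; -36.7500 13.0000]
S = R + BᵀPB = [1/2 0; 0 1] + [23.3125 29.1250; 29.1250 123.2500] = [23.8125 29.1250; 29.1250 124.2500]
BᵀPA = [-36.5000 7.7500; -173.0000 125.5000]
K = S⁻¹·BᵀPA = [0.2386 -1.2757; -1.4483 1.3091]
A−BK = [0.0130 0.0137; -0.0746 0.1395]
AᵀP(A−BK) = [2.1560 -2.0901; -2.0901 2.5959]
P' = Q + AᵀP(A−BK) = [2.4060 -2.0901; -2.0901 11.5959]
tr(P') = 14.0019

14.0019


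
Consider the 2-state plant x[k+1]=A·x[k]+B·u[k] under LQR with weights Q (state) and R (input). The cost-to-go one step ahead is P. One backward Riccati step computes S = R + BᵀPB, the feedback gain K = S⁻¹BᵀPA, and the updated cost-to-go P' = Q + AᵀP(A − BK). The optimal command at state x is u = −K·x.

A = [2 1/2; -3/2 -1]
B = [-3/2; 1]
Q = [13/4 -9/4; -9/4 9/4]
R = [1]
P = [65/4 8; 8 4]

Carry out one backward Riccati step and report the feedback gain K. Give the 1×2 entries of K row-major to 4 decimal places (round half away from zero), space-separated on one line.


BᵀP = [-16.3750 -8.0000]
S = R + BᵀPB = [1] + [16.5625] = [17.5625]
BᵀPA = [-20.7500 -0.1875]
K = S⁻¹·BᵀPA = [-1.1815 -0.0107]
A−BK = [0.2278 0.4840; -0.3185 -0.9893]
AᵀP(A−BK) = [1.4840 0.0285; 0.0285 0.0605]
P' = Q + AᵀP(A−BK) = [4.7340 -2.2215; -2.2215 2.3105]
tr(P') = 7.0445

-1.1815 -0.0107


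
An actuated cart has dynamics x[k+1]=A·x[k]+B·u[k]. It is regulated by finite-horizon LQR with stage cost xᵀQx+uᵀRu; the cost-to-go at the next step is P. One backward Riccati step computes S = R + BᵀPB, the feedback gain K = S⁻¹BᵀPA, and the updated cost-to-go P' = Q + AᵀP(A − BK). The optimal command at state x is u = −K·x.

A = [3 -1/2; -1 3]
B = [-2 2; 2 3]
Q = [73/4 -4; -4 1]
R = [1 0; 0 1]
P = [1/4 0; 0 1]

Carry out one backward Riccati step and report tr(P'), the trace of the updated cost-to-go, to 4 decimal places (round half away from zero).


20.8811

BᵀP = [-0.5000 2.0000; 0.5000 3.0000]
S = R + BᵀPB = [1 0; 0 1] + [5.0000 5.0000; 5.0000 10.0000] = [6.0000 5.0000; 5.0000 11.0000]
BᵀPA = [-3.5000 6.2500; -1.5000 8.7500]
K = S⁻¹·BᵀPA = [-0.7561 0.6098; 0.2073 0.5183]
A−BK = [1.0732 -0.3171; -0.1098 0.2256]
AᵀP(A−BK) = [0.9146 -0.4634; -0.4634 0.7165]
P' = Q + AᵀP(A−BK) = [19.1646 -4.4634; -4.4634 1.7165]
tr(P') = 20.8811


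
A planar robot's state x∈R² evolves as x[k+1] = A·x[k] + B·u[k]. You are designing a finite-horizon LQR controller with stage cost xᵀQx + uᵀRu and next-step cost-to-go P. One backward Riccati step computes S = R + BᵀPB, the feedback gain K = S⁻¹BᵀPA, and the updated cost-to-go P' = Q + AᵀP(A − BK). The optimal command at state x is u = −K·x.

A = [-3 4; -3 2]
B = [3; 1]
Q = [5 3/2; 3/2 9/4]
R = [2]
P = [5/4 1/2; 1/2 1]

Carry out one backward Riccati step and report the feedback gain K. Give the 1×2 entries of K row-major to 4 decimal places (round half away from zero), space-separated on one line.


-1.1739 1.2754

BᵀP = [4.2500 2.5000]
S = R + BᵀPB = [2] + [15.2500] = [17.2500]
BᵀPA = [-20.2500 22.0000]
K = S⁻¹·BᵀPA = [-1.1739 1.2754]
A−BK = [0.5217 0.1739; -1.8261 0.7246]
AᵀP(A−BK) = [5.4783 -4.1739; -4.1739 3.9420]
P' = Q + AᵀP(A−BK) = [10.4783 -2.6739; -2.6739 6.1920]
tr(P') = 16.6703


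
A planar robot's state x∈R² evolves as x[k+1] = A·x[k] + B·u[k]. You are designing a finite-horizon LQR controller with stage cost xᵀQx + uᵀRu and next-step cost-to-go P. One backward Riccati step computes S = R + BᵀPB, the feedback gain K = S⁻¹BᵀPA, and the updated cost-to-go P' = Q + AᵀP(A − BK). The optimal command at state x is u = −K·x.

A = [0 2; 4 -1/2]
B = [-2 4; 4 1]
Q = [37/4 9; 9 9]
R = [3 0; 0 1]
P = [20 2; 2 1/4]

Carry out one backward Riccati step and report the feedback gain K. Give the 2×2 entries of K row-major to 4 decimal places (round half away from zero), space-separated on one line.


0.1989 -0.0969 0.1751 0.4364

BᵀP = [-32.0000 -3.0000; 82.0000 8.2500]
S = R + BᵀPB = [3 0; 0 1] + [52.0000 -131.0000; -131.0000 336.2500] = [55.0000 -131.0000; -131.0000 337.2500]
BᵀPA = [-12.0000 -62.5000; 33.0000 159.8750]
K = S⁻¹·BᵀPA = [0.1989 -0.0969; 0.1751 0.4364]
A−BK = [-0.3026 0.0605; 3.0294 -0.5487]
AᵀP(A−BK) = [0.6082 -0.0645; -0.0645 0.2343]
P' = Q + AᵀP(A−BK) = [9.8582 8.9355; 8.9355 9.2343]
tr(P') = 19.0925


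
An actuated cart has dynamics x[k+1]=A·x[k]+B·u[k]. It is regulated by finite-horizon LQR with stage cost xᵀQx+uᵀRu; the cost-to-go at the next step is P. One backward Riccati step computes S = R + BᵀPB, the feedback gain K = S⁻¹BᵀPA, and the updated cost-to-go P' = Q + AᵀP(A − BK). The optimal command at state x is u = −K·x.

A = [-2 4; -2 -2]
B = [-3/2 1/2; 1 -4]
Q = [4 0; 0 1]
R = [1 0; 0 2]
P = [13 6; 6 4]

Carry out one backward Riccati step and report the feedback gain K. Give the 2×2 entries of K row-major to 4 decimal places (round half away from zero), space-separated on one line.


BᵀP = [-13.5000 -5.0000; -17.5000 -13.0000]
S = R + BᵀPB = [1 0; 0 2] + [15.2500 13.2500; 13.2500 43.2500] = [16.2500 13.2500; 13.2500 45.2500]
BᵀPA = [37.0000 -44.0000; 61.0000 -44.0000]
K = S⁻¹·BᵀPA = [1.5471 -2.5154; 0.8950 -0.2358]
A−BK = [-0.1268 0.3448; 0.0331 -0.4279]
AᵀP(A−BK) = [4.1590 -4.5449; -4.5449 6.9460]
P' = Q + AᵀP(A−BK) = [8.1590 -4.5449; -4.5449 7.9460]
tr(P') = 16.1050

1.5471 -2.5154 0.8950 -0.2358


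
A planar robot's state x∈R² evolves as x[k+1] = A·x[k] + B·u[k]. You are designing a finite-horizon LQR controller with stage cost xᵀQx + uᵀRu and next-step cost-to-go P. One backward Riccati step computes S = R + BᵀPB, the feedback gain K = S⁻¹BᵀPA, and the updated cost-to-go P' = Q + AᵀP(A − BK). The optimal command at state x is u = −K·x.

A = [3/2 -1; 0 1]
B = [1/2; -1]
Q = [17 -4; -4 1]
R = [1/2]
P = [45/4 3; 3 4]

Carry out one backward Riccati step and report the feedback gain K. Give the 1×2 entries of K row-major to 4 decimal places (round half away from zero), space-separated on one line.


0.9130 -1.1884

BᵀP = [2.6250 -2.5000]
S = R + BᵀPB = [1/2] + [3.8125] = [4.3125]
BᵀPA = [3.9375 -5.1250]
K = S⁻¹·BᵀPA = [0.9130 -1.1884]
A−BK = [1.0435 -0.4058; 0.9130 -0.1884]
AᵀP(A−BK) = [21.7174 -7.6957; -7.6957 3.1594]
P' = Q + AᵀP(A−BK) = [38.7174 -11.6957; -11.6957 4.1594]
tr(P') = 42.8768


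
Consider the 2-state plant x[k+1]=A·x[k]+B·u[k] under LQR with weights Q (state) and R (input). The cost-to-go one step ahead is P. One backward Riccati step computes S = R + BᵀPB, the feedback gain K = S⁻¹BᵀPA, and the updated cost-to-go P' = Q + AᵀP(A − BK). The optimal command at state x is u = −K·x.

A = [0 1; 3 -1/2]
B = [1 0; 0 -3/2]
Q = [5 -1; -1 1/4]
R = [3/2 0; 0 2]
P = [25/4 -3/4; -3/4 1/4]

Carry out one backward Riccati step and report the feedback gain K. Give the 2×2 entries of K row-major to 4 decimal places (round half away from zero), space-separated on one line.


BᵀP = [6.2500 -0.7500; 1.1250 -0.3750]
S = R + BᵀPB = [3/2 0; 0 2] + [6.2500 1.1250; 1.1250 0.5625] = [7.7500 1.1250; 1.1250 2.5625]
BᵀPA = [-2.2500 6.6250; -1.1250 1.3125]
K = S⁻¹·BᵀPA = [-0.2420 0.8336; -0.3328 0.1462]
A−BK = [0.2420 0.1664; 2.5008 -0.2807]
AᵀP(A−BK) = [1.3311 -0.5849; -0.5849 1.3479]
P' = Q + AᵀP(A−BK) = [6.3311 -1.5849; -1.5849 1.5979]
tr(P') = 7.9290

-0.2420 0.8336 -0.3328 0.1462


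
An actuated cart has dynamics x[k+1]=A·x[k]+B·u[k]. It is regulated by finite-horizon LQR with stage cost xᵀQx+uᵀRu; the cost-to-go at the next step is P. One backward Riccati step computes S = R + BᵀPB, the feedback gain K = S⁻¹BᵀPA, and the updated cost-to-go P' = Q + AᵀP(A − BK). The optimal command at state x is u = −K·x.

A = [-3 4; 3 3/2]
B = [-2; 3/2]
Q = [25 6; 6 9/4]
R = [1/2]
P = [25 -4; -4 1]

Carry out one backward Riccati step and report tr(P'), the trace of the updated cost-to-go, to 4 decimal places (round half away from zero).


35.7658

BᵀP = [-56.0000 9.5000]
S = R + BᵀPB = [1/2] + [126.2500] = [126.7500]
BᵀPA = [196.5000 -209.7500]
K = S⁻¹·BᵀPA = [1.5503 -1.6548]
A−BK = [0.1006 0.6903; 0.6746 3.9822]
AᵀP(A−BK) = [1.3669 -0.3254; -0.3254 7.1489]
P' = Q + AᵀP(A−BK) = [26.3669 5.6746; 5.6746 9.3989]
tr(P') = 35.7658


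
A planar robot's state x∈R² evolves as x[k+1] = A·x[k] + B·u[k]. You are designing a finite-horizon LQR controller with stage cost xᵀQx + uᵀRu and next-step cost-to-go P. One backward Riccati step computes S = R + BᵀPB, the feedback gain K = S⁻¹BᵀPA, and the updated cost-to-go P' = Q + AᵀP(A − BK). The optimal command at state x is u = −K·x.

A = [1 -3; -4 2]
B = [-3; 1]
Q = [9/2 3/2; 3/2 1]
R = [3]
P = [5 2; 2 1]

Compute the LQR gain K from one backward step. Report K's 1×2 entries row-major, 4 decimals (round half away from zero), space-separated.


BᵀP = [-13.0000 -5.0000]
S = R + BᵀPB = [3] + [34.0000] = [37.0000]
BᵀPA = [7.0000 29.0000]
K = S⁻¹·BᵀPA = [0.1892 0.7838]
A−BK = [1.5676 -0.6486; -4.1892 1.2162]
AᵀP(A−BK) = [3.6757 -0.4865; -0.4865 2.2703]
P' = Q + AᵀP(A−BK) = [8.1757 1.0135; 1.0135 3.2703]
tr(P') = 11.4459

0.1892 0.7838


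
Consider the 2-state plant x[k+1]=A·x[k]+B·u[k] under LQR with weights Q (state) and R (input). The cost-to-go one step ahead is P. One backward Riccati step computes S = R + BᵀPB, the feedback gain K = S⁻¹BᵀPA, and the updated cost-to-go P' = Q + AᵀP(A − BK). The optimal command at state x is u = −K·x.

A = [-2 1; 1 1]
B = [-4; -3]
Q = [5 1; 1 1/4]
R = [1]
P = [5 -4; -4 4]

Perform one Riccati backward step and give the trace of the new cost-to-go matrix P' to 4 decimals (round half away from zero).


BᵀP = [-8.0000 4.0000]
S = R + BᵀPB = [1] + [20.0000] = [21.0000]
BᵀPA = [20.0000 -4.0000]
K = S⁻¹·BᵀPA = [0.9524 -0.1905]
A−BK = [1.8095 0.2381; 3.8571 0.4286]
AᵀP(A−BK) = [20.9524 1.8095; 1.8095 0.2381]
P' = Q + AᵀP(A−BK) = [25.9524 2.8095; 2.8095 0.4881]
tr(P') = 26.4405

26.4405


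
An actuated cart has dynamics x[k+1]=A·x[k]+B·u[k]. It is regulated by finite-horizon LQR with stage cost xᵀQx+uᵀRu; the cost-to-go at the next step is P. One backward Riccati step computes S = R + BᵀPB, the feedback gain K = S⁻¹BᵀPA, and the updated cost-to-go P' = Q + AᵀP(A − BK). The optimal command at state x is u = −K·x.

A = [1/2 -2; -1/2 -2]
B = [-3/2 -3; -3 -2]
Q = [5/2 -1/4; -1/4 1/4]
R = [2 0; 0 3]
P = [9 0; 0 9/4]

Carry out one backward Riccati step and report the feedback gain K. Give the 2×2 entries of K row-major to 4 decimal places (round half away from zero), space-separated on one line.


BᵀP = [-13.5000 -6.7500; -27.0000 -4.5000]
S = R + BᵀPB = [2 0; 0 3] + [40.5000 54.0000; 54.0000 90.0000] = [42.5000 54.0000; 54.0000 93.0000]
BᵀPA = [-3.3750 40.5000; -11.2500 63.0000]
K = S⁻¹·BᵀPA = [0.2833 0.3517; -0.2855 0.4732]
A−BK = [0.0686 -0.0528; -0.2211 0.0014]
AᵀP(A−BK) = [0.5572 -0.2393; -0.2393 0.9443]
P' = Q + AᵀP(A−BK) = [3.0572 -0.4893; -0.4893 1.1943]
tr(P') = 4.2515

0.2833 0.3517 -0.2855 0.4732


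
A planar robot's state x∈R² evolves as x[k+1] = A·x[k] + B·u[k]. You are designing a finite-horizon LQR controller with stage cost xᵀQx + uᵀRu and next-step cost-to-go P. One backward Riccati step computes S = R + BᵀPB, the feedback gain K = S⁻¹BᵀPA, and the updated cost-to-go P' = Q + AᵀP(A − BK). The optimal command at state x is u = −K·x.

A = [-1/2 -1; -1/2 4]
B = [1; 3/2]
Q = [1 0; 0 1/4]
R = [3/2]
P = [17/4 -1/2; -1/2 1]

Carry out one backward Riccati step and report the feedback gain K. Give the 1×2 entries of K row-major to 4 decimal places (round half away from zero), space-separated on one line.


BᵀP = [3.5000 1.0000]
S = R + BᵀPB = [3/2] + [5.0000] = [6.5000]
BᵀPA = [-2.2500 0.5000]
K = S⁻¹·BᵀPA = [-0.3462 0.0769]
A−BK = [-0.1538 -1.0769; 0.0192 3.8846]
AᵀP(A−BK) = [0.2837 1.0481; 1.0481 24.2115]
P' = Q + AᵀP(A−BK) = [1.2837 1.0481; 1.0481 24.4615]
tr(P') = 25.7452

-0.3462 0.0769


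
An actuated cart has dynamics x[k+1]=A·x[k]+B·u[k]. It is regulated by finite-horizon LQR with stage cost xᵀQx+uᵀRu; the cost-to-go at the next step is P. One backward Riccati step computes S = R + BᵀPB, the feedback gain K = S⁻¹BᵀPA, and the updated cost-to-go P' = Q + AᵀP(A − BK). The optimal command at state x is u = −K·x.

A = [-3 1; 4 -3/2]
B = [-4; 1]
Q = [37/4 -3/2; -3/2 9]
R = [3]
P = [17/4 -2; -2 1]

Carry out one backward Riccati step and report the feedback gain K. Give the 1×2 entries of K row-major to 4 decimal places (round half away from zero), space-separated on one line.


1.0568 -0.3693

BᵀP = [-19.0000 9.0000]
S = R + BᵀPB = [3] + [85.0000] = [88.0000]
BᵀPA = [93.0000 -32.5000]
K = S⁻¹·BᵀPA = [1.0568 -0.3693]
A−BK = [1.2273 -0.4773; 2.9432 -1.1307]
AᵀP(A−BK) = [3.9659 -1.4034; -1.4034 0.4972]
P' = Q + AᵀP(A−BK) = [13.2159 -2.9034; -2.9034 9.4972]
tr(P') = 22.7131


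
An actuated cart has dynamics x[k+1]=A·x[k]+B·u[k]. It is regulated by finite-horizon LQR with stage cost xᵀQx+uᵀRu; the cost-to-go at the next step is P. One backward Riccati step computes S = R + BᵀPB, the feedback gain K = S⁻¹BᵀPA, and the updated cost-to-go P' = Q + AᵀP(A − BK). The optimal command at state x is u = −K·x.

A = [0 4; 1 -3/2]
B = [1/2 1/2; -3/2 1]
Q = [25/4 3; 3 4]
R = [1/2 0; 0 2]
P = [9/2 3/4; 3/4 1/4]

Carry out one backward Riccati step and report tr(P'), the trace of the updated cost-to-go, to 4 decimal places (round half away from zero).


BᵀP = [1.1250 0.0000; 3.0000 0.6250]
S = R + BᵀPB = [1/2 0; 0 2] + [0.5625 0.5625; 0.5625 2.1250] = [1.0625 0.5625; 0.5625 4.1250]
BᵀPA = [0.0000 4.5000; 0.6250 11.0625]
K = S⁻¹·BᵀPA = [-0.0865 3.0346; 0.1633 2.2680]
A−BK = [-0.0384 1.3487; 0.7070 0.7839]
AᵀP(A−BK) = [0.1479 1.2075; 1.2075 24.8170]
P' = Q + AᵀP(A−BK) = [6.3979 4.2075; 4.2075 28.8170]
tr(P') = 35.2149

35.2149


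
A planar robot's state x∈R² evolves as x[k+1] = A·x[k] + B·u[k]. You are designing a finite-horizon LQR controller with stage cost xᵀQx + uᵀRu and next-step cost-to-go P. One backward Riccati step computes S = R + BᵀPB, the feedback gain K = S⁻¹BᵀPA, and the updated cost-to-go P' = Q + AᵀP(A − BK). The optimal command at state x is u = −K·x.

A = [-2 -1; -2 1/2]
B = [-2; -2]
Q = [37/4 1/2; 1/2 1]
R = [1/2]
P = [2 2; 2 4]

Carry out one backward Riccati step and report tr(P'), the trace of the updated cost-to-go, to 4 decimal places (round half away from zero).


BᵀP = [-8.0000 -12.0000]
S = R + BᵀPB = [1/2] + [40.0000] = [40.5000]
BᵀPA = [40.0000 2.0000]
K = S⁻¹·BᵀPA = [0.9877 0.0494]
A−BK = [-0.0247 -0.9012; -0.0247 0.5988]
AᵀP(A−BK) = [0.4938 0.0247; 0.0247 0.9012]
P' = Q + AᵀP(A−BK) = [9.7438 0.5247; 0.5247 1.9012]
tr(P') = 11.6451

11.6451


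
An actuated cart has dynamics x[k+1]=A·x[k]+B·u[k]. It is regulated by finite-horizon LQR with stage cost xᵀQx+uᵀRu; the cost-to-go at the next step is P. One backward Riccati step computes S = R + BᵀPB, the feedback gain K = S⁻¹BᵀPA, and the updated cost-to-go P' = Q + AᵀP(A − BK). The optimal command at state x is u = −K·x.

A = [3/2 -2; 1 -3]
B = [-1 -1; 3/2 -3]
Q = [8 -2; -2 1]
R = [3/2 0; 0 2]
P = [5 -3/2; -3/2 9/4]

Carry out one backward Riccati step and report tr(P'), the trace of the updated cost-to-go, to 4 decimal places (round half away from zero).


BᵀP = [-7.2500 4.8750; -0.5000 -5.2500]
S = R + BᵀPB = [3/2 0; 0 2] + [14.5625 -7.3750; -7.3750 16.2500] = [16.0625 -7.3750; -7.3750 18.2500]
BᵀPA = [-6.0000 -0.1250; -6.0000 16.7500]
K = S⁻¹·BᵀPA = [-0.6440 0.5079; -0.5890 1.1230]
A−BK = [0.2670 -0.3691; 0.1990 -0.3927]
AᵀP(A−BK) = [1.6021 -2.2147; -2.2147 3.5026]
P' = Q + AᵀP(A−BK) = [9.6021 -4.2147; -4.2147 4.5026]
tr(P') = 14.1047

14.1047


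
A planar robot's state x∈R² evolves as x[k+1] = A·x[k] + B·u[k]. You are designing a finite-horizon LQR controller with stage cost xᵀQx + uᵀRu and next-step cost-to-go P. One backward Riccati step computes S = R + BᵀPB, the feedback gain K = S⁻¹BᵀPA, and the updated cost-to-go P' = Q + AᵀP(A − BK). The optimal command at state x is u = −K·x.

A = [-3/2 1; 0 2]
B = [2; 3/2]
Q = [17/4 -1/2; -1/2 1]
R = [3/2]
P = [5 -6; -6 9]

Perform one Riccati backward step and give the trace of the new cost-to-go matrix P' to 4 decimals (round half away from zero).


BᵀP = [1.0000 1.5000]
S = R + BᵀPB = [3/2] + [4.2500] = [5.7500]
BᵀPA = [-1.5000 4.0000]
K = S⁻¹·BᵀPA = [-0.2609 0.6957]
A−BK = [-0.9783 -0.3913; 0.3913 0.9565]
AᵀP(A−BK) = [10.8587 11.5435; 11.5435 14.2174]
P' = Q + AᵀP(A−BK) = [15.1087 11.0435; 11.0435 15.2174]
tr(P') = 30.3261

30.3261


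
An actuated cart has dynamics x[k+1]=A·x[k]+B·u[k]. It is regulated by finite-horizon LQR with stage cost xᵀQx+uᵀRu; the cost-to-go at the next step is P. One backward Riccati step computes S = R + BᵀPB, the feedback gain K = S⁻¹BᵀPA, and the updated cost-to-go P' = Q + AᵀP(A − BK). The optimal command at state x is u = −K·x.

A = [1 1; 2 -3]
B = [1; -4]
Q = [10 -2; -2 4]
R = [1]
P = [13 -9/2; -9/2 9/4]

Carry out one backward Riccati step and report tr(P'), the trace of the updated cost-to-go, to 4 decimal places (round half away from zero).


BᵀP = [31.0000 -13.5000]
S = R + BᵀPB = [1] + [85.0000] = [86.0000]
BᵀPA = [4.0000 71.5000]
K = S⁻¹·BᵀPA = [0.0465 0.8314]
A−BK = [0.9535 0.1686; 2.1860 0.3256]
AᵀP(A−BK) = [3.8140 0.6744; 0.6744 0.8052]
P' = Q + AᵀP(A−BK) = [13.8140 -1.3256; -1.3256 4.8052]
tr(P') = 18.6192

18.6192


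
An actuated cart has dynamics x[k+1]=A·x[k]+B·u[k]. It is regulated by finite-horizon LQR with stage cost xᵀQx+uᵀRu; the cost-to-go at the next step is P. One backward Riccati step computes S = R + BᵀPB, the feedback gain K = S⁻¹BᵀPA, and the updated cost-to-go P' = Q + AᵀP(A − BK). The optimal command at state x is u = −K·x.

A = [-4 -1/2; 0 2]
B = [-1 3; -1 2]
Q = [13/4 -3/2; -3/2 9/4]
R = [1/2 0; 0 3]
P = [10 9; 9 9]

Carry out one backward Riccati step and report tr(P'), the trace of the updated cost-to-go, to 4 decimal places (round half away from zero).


BᵀP = [-19.0000 -18.0000; 48.0000 45.0000]
S = R + BᵀPB = [1/2 0; 0 3] + [37.0000 -93.0000; -93.0000 234.0000] = [37.5000 -93.0000; -93.0000 237.0000]
BᵀPA = [76.0000 -26.5000; -192.0000 66.0000]
K = S⁻¹·BᵀPA = [0.6541 -0.5975; -0.5535 0.0440]
A−BK = [-1.6855 -1.2296; 1.7610 1.3145]
AᵀP(A−BK) = [4.0252 1.8616; 1.8616 1.7610]
P' = Q + AᵀP(A−BK) = [7.2752 0.3616; 0.3616 4.0110]
tr(P') = 11.2862

11.2862


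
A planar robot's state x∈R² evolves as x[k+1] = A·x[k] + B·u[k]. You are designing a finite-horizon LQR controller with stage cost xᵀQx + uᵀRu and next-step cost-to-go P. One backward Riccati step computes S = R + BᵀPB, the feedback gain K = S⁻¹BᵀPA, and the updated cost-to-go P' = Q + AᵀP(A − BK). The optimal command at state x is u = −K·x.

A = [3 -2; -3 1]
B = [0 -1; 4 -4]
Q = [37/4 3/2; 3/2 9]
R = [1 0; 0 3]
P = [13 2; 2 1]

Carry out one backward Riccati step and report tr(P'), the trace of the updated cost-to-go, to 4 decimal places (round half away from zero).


54.8125

BᵀP = [8.0000 4.0000; -21.0000 -6.0000]
S = R + BᵀPB = [1 0; 0 3] + [16.0000 -24.0000; -24.0000 45.0000] = [17.0000 -24.0000; -24.0000 48.0000]
BᵀPA = [12.0000 -12.0000; -45.0000 36.0000]
K = S⁻¹·BᵀPA = [-2.1000 1.2000; -1.9875 1.3500]
A−BK = [1.0125 -0.6500; -2.5500 1.6000]
AᵀP(A−BK) = [25.7625 -16.6500; -16.6500 10.8000]
P' = Q + AᵀP(A−BK) = [35.0125 -15.1500; -15.1500 19.8000]
tr(P') = 54.8125


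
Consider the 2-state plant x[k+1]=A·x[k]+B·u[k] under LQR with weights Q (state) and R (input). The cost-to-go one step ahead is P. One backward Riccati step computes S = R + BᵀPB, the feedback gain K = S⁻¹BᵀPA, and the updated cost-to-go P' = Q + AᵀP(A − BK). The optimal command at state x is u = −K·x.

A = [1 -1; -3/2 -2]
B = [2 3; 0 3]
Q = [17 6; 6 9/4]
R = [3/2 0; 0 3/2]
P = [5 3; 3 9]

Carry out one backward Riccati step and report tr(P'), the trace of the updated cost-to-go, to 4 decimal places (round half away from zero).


22.3968

BᵀP = [10.0000 6.0000; 24.0000 36.0000]
S = R + BᵀPB = [3/2 0; 0 3/2] + [20.0000 48.0000; 48.0000 180.0000] = [21.5000 48.0000; 48.0000 181.5000]
BᵀPA = [1.0000 -22.0000; -30.0000 -96.0000]
K = S⁻¹·BᵀPA = [1.0145 0.3848; -0.4336 -0.6307]
A−BK = [0.2717 0.1225; -0.1992 -0.1079]
AᵀP(A−BK) = [2.2275 1.1945; 1.1945 0.9193]
P' = Q + AᵀP(A−BK) = [19.2275 7.1945; 7.1945 3.1693]
tr(P') = 22.3968


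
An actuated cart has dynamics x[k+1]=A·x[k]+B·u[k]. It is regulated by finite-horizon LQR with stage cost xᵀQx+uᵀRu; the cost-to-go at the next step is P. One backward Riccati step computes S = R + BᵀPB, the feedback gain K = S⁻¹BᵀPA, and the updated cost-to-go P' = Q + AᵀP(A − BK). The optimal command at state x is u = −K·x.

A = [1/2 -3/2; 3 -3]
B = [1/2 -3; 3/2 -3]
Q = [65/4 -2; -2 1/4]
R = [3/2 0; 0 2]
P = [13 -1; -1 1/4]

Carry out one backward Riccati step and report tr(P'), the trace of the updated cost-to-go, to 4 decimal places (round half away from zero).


BᵀP = [5.0000 -0.1250; -36.0000 2.2500]
S = R + BᵀPB = [3/2 0; 0 2] + [2.3125 -14.6250; -14.6250 101.2500] = [3.8125 -14.6250; -14.6250 103.2500]
BᵀPA = [2.1250 -7.1250; -11.2500 47.2500]
K = S⁻¹·BᵀPA = [0.3053 -0.2483; -0.0657 0.4225]
A−BK = [0.1502 -0.1085; 2.3449 -1.3602]
AᵀP(A−BK) = [1.1120 -0.7197; -0.7197 0.7698]
P' = Q + AᵀP(A−BK) = [17.3620 -2.7197; -2.7197 1.0198]
tr(P') = 18.3818

18.3818


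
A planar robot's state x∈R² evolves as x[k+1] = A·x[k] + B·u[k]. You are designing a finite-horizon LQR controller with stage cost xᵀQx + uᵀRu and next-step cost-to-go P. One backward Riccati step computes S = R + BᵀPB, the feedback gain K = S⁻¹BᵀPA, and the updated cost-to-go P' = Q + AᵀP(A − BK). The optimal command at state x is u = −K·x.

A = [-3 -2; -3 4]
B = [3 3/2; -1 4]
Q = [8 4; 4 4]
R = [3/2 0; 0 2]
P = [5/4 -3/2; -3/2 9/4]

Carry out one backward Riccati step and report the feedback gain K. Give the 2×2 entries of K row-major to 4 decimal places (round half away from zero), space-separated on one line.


-0.2639 -0.9977 -0.5664 0.7088

BᵀP = [5.2500 -6.7500; -4.1250 6.7500]
S = R + BᵀPB = [3/2 0; 0 2] + [22.5000 -19.1250; -19.1250 20.8125] = [24.0000 -19.1250; -19.1250 22.8125]
BᵀPA = [4.5000 -37.5000; -7.8750 35.2500]
K = S⁻¹·BᵀPA = [-0.2639 -0.9977; -0.5664 0.7088]
A−BK = [-1.3588 -0.0702; -0.9982 0.1671]
AᵀP(A−BK) = [1.2269 -0.4287; -0.4287 2.6020]
P' = Q + AᵀP(A−BK) = [9.2269 3.5713; 3.5713 6.6020]
tr(P') = 15.8289


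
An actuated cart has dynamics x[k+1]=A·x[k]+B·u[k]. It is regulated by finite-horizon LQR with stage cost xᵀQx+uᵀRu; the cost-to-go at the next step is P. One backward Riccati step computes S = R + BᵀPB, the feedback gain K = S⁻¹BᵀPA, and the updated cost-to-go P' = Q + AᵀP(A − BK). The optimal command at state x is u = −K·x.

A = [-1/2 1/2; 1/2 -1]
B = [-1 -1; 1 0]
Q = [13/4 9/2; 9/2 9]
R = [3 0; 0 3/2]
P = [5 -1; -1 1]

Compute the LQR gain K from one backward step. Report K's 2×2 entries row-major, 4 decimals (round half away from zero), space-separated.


BᵀP = [-6.0000 2.0000; -5.0000 1.0000]
S = R + BᵀPB = [3 0; 0 3/2] + [8.0000 6.0000; 6.0000 5.0000] = [11.0000 6.0000; 6.0000 6.5000]
BᵀPA = [4.0000 -5.0000; 3.0000 -3.5000]
K = S⁻¹·BᵀPA = [0.2254 -0.3239; 0.2535 -0.2394]
A−BK = [-0.0211 -0.0634; 0.2746 -0.6761]
AᵀP(A−BK) = [0.3380 -0.4859; -0.4859 0.7923]
P' = Q + AᵀP(A−BK) = [3.5880 4.0141; 4.0141 9.7923]
tr(P') = 13.3803

0.2254 -0.3239 0.2535 -0.2394


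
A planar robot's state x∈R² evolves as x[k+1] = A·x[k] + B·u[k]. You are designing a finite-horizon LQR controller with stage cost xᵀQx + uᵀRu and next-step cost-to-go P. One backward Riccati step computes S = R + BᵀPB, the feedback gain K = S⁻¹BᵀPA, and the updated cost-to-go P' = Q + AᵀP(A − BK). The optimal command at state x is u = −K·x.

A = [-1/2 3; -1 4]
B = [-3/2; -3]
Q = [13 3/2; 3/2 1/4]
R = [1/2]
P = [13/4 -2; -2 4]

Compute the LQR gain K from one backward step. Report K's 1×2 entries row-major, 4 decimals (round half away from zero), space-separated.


0.3269 -1.2639

BᵀP = [1.1250 -9.0000]
S = R + BᵀPB = [1/2] + [25.3125] = [25.8125]
BᵀPA = [8.4375 -32.6250]
K = S⁻¹·BᵀPA = [0.3269 -1.2639]
A−BK = [-0.0097 1.1041; -0.0194 0.2082]
AᵀP(A−BK) = [0.0545 -0.2107; -0.2107 4.0145]
P' = Q + AᵀP(A−BK) = [13.0545 1.2893; 1.2893 4.2645]
tr(P') = 17.3190


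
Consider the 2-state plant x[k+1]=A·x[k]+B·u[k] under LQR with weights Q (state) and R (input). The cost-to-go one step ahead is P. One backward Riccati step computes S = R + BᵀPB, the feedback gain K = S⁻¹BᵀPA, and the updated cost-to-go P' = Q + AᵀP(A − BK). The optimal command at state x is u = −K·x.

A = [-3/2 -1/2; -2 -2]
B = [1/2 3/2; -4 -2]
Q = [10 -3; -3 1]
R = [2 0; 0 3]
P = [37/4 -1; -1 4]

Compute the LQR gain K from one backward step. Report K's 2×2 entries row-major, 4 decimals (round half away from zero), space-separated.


0.9481 0.6703 -1.0558 -0.4306

BᵀP = [8.6250 -16.5000; 15.8750 -9.5000]
S = R + BᵀPB = [2 0; 0 3] + [70.3125 45.9375; 45.9375 42.8125] = [72.3125 45.9375; 45.9375 45.8125]
BᵀPA = [20.0625 28.6875; -4.8125 11.0625]
K = S⁻¹·BᵀPA = [0.9481 0.6703; -1.0558 -0.4306]
A−BK = [-0.3904 -0.1892; -0.3190 -0.1801]
AᵀP(A−BK) = [6.7097 3.4174; 3.4174 1.8476]
P' = Q + AᵀP(A−BK) = [16.7097 0.4174; 0.4174 2.8476]
tr(P') = 19.5574


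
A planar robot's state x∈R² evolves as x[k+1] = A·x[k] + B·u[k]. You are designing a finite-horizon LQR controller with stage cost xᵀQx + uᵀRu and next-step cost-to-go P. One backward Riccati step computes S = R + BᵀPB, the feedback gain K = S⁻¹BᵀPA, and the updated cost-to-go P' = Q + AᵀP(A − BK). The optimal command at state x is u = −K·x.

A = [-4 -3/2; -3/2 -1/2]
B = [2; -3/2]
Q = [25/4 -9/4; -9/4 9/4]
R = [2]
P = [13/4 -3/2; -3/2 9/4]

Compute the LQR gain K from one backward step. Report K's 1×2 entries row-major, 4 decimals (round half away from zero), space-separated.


BᵀP = [8.7500 -6.3750]
S = R + BᵀPB = [2] + [27.0625] = [29.0625]
BᵀPA = [-25.4375 -9.9375]
K = S⁻¹·BᵀPA = [-0.8753 -0.3419]
A−BK = [-2.2495 -0.8161; -2.8129 -1.0129]
AᵀP(A−BK) = [16.7978 6.1145; 6.1145 2.2270]
P' = Q + AᵀP(A−BK) = [23.0478 3.8645; 3.8645 4.4770]
tr(P') = 27.5249

-0.8753 -0.3419


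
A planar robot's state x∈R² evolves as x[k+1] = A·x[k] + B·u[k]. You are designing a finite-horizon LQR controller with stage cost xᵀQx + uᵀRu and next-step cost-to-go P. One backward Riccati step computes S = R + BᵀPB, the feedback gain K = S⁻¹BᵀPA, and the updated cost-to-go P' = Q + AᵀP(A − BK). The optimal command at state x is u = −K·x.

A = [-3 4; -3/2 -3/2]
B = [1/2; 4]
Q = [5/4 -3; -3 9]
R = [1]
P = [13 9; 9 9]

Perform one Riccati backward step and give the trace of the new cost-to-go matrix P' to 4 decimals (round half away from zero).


91.6340

BᵀP = [42.5000 40.5000]
S = R + BᵀPB = [1] + [183.2500] = [184.2500]
BᵀPA = [-188.2500 109.2500]
K = S⁻¹·BᵀPA = [-1.0217 0.5929]
A−BK = [-2.4891 3.7035; 2.5868 -3.8718]
AᵀP(A−BK) = [25.9132 -37.6282; -37.6282 55.4708]
P' = Q + AᵀP(A−BK) = [27.1632 -40.6282; -40.6282 64.4708]
tr(P') = 91.6340


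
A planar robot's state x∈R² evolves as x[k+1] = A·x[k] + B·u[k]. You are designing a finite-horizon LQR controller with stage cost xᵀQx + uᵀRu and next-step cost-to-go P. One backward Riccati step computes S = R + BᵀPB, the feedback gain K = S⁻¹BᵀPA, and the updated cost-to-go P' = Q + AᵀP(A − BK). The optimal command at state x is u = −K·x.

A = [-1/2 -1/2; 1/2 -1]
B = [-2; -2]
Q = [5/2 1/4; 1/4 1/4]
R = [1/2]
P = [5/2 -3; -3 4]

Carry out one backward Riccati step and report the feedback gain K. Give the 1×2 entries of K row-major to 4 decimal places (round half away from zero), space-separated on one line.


BᵀP = [1.0000 -2.0000]
S = R + BᵀPB = [1/2] + [2.0000] = [2.5000]
BᵀPA = [-1.5000 1.5000]
K = S⁻¹·BᵀPA = [-0.6000 0.6000]
A−BK = [-1.7000 0.7000; -0.7000 0.2000]
AᵀP(A−BK) = [2.2250 -1.2250; -1.2250 0.7250]
P' = Q + AᵀP(A−BK) = [4.7250 -0.9750; -0.9750 0.9750]
tr(P') = 5.7000

-0.6000 0.6000


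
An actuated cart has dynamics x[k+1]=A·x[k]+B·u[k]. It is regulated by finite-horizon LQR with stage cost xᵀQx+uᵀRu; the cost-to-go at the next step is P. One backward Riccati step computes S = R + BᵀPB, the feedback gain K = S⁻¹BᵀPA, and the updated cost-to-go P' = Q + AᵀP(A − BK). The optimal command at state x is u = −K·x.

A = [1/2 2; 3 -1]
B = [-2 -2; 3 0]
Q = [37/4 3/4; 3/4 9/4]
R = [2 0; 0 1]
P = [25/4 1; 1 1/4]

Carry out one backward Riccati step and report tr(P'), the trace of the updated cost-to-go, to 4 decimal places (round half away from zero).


13.1202

BᵀP = [-9.5000 -1.2500; -12.5000 -2.0000]
S = R + BᵀPB = [2 0; 0 1] + [15.2500 19.0000; 19.0000 25.0000] = [17.2500 19.0000; 19.0000 26.0000]
BᵀPA = [-8.5000 -17.7500; -12.2500 -23.0000]
K = S⁻¹·BᵀPA = [0.1343 -0.2800; -0.5693 -0.6800]
A−BK = [-0.3700 0.0800; 2.5971 -0.1600]
AᵀP(A−BK) = [0.9802 0.2900; 0.2900 0.6400]
P' = Q + AᵀP(A−BK) = [10.2302 1.0400; 1.0400 2.8900]
tr(P') = 13.1202


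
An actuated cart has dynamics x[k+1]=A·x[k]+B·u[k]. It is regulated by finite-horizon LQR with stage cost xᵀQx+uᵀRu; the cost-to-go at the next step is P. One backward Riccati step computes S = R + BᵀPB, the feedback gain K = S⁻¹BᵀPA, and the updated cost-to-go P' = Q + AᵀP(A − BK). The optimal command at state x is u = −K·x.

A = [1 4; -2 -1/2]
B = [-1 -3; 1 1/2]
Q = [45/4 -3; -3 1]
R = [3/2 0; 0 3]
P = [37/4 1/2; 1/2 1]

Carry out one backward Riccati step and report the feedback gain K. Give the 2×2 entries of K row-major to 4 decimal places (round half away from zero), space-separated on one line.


BᵀP = [-8.7500 0.5000; -27.5000 -1.0000]
S = R + BᵀPB = [3/2 0; 0 3] + [9.2500 26.5000; 26.5000 82.0000] = [10.7500 26.5000; 26.5000 85.0000]
BᵀPA = [-9.7500 -35.2500; -25.5000 -109.5000]
K = S⁻¹·BᵀPA = [-0.7234 -0.4468; -0.0745 -1.1489]
A−BK = [0.0532 0.1064; -1.2394 0.5213]
AᵀP(A−BK) = [2.2979 0.0957; 0.0957 4.6915]
P' = Q + AᵀP(A−BK) = [13.5479 -2.9043; -2.9043 5.6915]
tr(P') = 19.2394

-0.7234 -0.4468 -0.0745 -1.1489


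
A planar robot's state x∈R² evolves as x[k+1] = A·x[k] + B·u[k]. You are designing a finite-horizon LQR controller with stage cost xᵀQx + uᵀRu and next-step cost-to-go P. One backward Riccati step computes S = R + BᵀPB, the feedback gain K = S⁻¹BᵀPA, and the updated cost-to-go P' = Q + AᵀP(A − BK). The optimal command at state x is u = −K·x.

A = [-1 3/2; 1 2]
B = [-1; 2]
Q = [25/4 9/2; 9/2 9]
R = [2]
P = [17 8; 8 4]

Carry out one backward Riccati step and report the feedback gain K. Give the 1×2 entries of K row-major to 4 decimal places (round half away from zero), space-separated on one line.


BᵀP = [-1.0000 0.0000]
S = R + BᵀPB = [2] + [1.0000] = [3.0000]
BᵀPA = [1.0000 -1.5000]
K = S⁻¹·BᵀPA = [0.3333 -0.5000]
A−BK = [-0.6667 1.0000; 0.3333 3.0000]
AᵀP(A−BK) = [4.6667 -21.0000; -21.0000 101.5000]
P' = Q + AᵀP(A−BK) = [10.9167 -16.5000; -16.5000 110.5000]
tr(P') = 121.4167

0.3333 -0.5000


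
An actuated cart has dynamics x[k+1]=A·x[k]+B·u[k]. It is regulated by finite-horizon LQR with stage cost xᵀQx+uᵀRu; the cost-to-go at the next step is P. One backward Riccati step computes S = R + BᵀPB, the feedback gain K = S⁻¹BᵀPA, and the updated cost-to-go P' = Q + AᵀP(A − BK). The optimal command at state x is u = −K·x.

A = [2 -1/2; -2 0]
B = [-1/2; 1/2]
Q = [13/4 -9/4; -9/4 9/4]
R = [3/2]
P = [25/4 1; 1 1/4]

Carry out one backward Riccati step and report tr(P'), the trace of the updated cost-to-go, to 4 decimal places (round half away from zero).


16.6920

BᵀP = [-2.6250 -0.3750]
S = R + BᵀPB = [3/2] + [1.1250] = [2.6250]
BᵀPA = [-4.5000 1.3125]
K = S⁻¹·BᵀPA = [-1.7143 0.5000]
A−BK = [1.1429 -0.2500; -1.1429 -0.2500]
AᵀP(A−BK) = [10.2857 -3.0000; -3.0000 0.9063]
P' = Q + AᵀP(A−BK) = [13.5357 -5.2500; -5.2500 3.1563]
tr(P') = 16.6920


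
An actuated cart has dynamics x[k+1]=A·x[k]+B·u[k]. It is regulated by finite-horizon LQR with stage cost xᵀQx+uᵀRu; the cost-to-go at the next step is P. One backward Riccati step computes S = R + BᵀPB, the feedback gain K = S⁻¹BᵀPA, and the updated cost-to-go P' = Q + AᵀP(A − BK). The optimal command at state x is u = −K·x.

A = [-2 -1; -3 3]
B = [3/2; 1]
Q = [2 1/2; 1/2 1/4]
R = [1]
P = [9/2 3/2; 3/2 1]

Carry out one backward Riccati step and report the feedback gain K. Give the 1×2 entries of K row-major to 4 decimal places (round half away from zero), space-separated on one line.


-1.5789 0.0902

BᵀP = [8.2500 3.2500]
S = R + BᵀPB = [1] + [15.6250] = [16.6250]
BᵀPA = [-26.2500 1.5000]
K = S⁻¹·BᵀPA = [-1.5789 0.0902]
A−BK = [0.3684 -1.1353; -1.4211 2.9098]
AᵀP(A−BK) = [3.5526 -2.1316; -2.1316 4.3647]
P' = Q + AᵀP(A−BK) = [5.5526 -1.6316; -1.6316 4.6147]
tr(P') = 10.1673
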